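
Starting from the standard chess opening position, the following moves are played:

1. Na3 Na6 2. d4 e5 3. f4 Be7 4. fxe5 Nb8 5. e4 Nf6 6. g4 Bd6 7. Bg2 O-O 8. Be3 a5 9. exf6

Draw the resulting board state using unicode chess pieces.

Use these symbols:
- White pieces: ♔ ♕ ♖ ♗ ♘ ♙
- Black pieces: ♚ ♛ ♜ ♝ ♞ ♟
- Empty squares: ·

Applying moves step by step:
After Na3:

♜ ♞ ♝ ♛ ♚ ♝ ♞ ♜
♟ ♟ ♟ ♟ ♟ ♟ ♟ ♟
· · · · · · · ·
· · · · · · · ·
· · · · · · · ·
♘ · · · · · · ·
♙ ♙ ♙ ♙ ♙ ♙ ♙ ♙
♖ · ♗ ♕ ♔ ♗ ♘ ♖


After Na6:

♜ · ♝ ♛ ♚ ♝ ♞ ♜
♟ ♟ ♟ ♟ ♟ ♟ ♟ ♟
♞ · · · · · · ·
· · · · · · · ·
· · · · · · · ·
♘ · · · · · · ·
♙ ♙ ♙ ♙ ♙ ♙ ♙ ♙
♖ · ♗ ♕ ♔ ♗ ♘ ♖


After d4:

♜ · ♝ ♛ ♚ ♝ ♞ ♜
♟ ♟ ♟ ♟ ♟ ♟ ♟ ♟
♞ · · · · · · ·
· · · · · · · ·
· · · ♙ · · · ·
♘ · · · · · · ·
♙ ♙ ♙ · ♙ ♙ ♙ ♙
♖ · ♗ ♕ ♔ ♗ ♘ ♖


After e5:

♜ · ♝ ♛ ♚ ♝ ♞ ♜
♟ ♟ ♟ ♟ · ♟ ♟ ♟
♞ · · · · · · ·
· · · · ♟ · · ·
· · · ♙ · · · ·
♘ · · · · · · ·
♙ ♙ ♙ · ♙ ♙ ♙ ♙
♖ · ♗ ♕ ♔ ♗ ♘ ♖


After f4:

♜ · ♝ ♛ ♚ ♝ ♞ ♜
♟ ♟ ♟ ♟ · ♟ ♟ ♟
♞ · · · · · · ·
· · · · ♟ · · ·
· · · ♙ · ♙ · ·
♘ · · · · · · ·
♙ ♙ ♙ · ♙ · ♙ ♙
♖ · ♗ ♕ ♔ ♗ ♘ ♖


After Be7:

♜ · ♝ ♛ ♚ · ♞ ♜
♟ ♟ ♟ ♟ ♝ ♟ ♟ ♟
♞ · · · · · · ·
· · · · ♟ · · ·
· · · ♙ · ♙ · ·
♘ · · · · · · ·
♙ ♙ ♙ · ♙ · ♙ ♙
♖ · ♗ ♕ ♔ ♗ ♘ ♖


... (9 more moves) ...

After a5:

♜ ♞ ♝ ♛ · ♜ ♚ ·
· ♟ ♟ ♟ · ♟ ♟ ♟
· · · ♝ · ♞ · ·
♟ · · · ♙ · · ·
· · · ♙ ♙ · ♙ ·
♘ · · · ♗ · · ·
♙ ♙ ♙ · · · ♗ ♙
♖ · · ♕ ♔ · ♘ ♖


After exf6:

♜ ♞ ♝ ♛ · ♜ ♚ ·
· ♟ ♟ ♟ · ♟ ♟ ♟
· · · ♝ · ♙ · ·
♟ · · · · · · ·
· · · ♙ ♙ · ♙ ·
♘ · · · ♗ · · ·
♙ ♙ ♙ · · · ♗ ♙
♖ · · ♕ ♔ · ♘ ♖



  a b c d e f g h
  ─────────────────
8│♜ ♞ ♝ ♛ · ♜ ♚ ·│8
7│· ♟ ♟ ♟ · ♟ ♟ ♟│7
6│· · · ♝ · ♙ · ·│6
5│♟ · · · · · · ·│5
4│· · · ♙ ♙ · ♙ ·│4
3│♘ · · · ♗ · · ·│3
2│♙ ♙ ♙ · · · ♗ ♙│2
1│♖ · · ♕ ♔ · ♘ ♖│1
  ─────────────────
  a b c d e f g h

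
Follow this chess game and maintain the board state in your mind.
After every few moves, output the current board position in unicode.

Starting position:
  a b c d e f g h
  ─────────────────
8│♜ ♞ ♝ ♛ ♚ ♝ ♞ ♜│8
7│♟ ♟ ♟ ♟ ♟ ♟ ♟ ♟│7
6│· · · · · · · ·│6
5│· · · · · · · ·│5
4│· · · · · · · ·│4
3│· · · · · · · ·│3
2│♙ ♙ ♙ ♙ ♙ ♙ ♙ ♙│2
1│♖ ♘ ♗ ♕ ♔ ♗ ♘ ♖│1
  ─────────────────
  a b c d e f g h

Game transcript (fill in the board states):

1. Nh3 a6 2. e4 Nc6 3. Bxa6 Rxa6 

  a b c d e f g h
  ─────────────────
8│· · ♝ ♛ ♚ ♝ ♞ ♜│8
7│· ♟ ♟ ♟ ♟ ♟ ♟ ♟│7
6│♜ · ♞ · · · · ·│6
5│· · · · · · · ·│5
4│· · · · ♙ · · ·│4
3│· · · · · · · ♘│3
2│♙ ♙ ♙ ♙ · ♙ ♙ ♙│2
1│♖ ♘ ♗ ♕ ♔ · · ♖│1
  ─────────────────
  a b c d e f g h

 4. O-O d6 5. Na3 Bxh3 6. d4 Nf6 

  a b c d e f g h
  ─────────────────
8│· · · ♛ ♚ ♝ · ♜│8
7│· ♟ ♟ · ♟ ♟ ♟ ♟│7
6│♜ · ♞ ♟ · ♞ · ·│6
5│· · · · · · · ·│5
4│· · · ♙ ♙ · · ·│4
3│♘ · · · · · · ♝│3
2│♙ ♙ ♙ · · ♙ ♙ ♙│2
1│♖ · ♗ ♕ · ♖ ♔ ·│1
  ─────────────────
  a b c d e f g h

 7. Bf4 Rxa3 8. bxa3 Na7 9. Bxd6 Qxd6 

  a b c d e f g h
  ─────────────────
8│· · · · ♚ ♝ · ♜│8
7│♞ ♟ ♟ · ♟ ♟ ♟ ♟│7
6│· · · ♛ · ♞ · ·│6
5│· · · · · · · ·│5
4│· · · ♙ ♙ · · ·│4
3│♙ · · · · · · ♝│3
2│♙ · ♙ · · ♙ ♙ ♙│2
1│♖ · · ♕ · ♖ ♔ ·│1
  ─────────────────
  a b c d e f g h

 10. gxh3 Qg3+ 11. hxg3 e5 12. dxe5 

  a b c d e f g h
  ─────────────────
8│· · · · ♚ ♝ · ♜│8
7│♞ ♟ ♟ · · ♟ ♟ ♟│7
6│· · · · · ♞ · ·│6
5│· · · · ♙ · · ·│5
4│· · · · ♙ · · ·│4
3│♙ · · · · · ♙ ♙│3
2│♙ · ♙ · · ♙ · ·│2
1│♖ · · ♕ · ♖ ♔ ·│1
  ─────────────────
  a b c d e f g h


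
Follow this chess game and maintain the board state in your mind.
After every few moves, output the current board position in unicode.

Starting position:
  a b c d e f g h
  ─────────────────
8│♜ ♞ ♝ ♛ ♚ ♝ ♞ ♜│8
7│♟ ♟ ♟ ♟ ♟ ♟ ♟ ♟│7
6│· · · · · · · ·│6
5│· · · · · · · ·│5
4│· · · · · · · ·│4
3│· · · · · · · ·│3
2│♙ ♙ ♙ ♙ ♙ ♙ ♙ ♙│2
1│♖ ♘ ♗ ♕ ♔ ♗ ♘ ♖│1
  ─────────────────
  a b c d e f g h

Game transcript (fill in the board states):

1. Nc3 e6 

  a b c d e f g h
  ─────────────────
8│♜ ♞ ♝ ♛ ♚ ♝ ♞ ♜│8
7│♟ ♟ ♟ ♟ · ♟ ♟ ♟│7
6│· · · · ♟ · · ·│6
5│· · · · · · · ·│5
4│· · · · · · · ·│4
3│· · ♘ · · · · ·│3
2│♙ ♙ ♙ ♙ ♙ ♙ ♙ ♙│2
1│♖ · ♗ ♕ ♔ ♗ ♘ ♖│1
  ─────────────────
  a b c d e f g h

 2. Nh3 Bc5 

  a b c d e f g h
  ─────────────────
8│♜ ♞ ♝ ♛ ♚ · ♞ ♜│8
7│♟ ♟ ♟ ♟ · ♟ ♟ ♟│7
6│· · · · ♟ · · ·│6
5│· · ♝ · · · · ·│5
4│· · · · · · · ·│4
3│· · ♘ · · · · ♘│3
2│♙ ♙ ♙ ♙ ♙ ♙ ♙ ♙│2
1│♖ · ♗ ♕ ♔ ♗ · ♖│1
  ─────────────────
  a b c d e f g h

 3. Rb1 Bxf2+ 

  a b c d e f g h
  ─────────────────
8│♜ ♞ ♝ ♛ ♚ · ♞ ♜│8
7│♟ ♟ ♟ ♟ · ♟ ♟ ♟│7
6│· · · · ♟ · · ·│6
5│· · · · · · · ·│5
4│· · · · · · · ·│4
3│· · ♘ · · · · ♘│3
2│♙ ♙ ♙ ♙ ♙ ♝ ♙ ♙│2
1│· ♖ ♗ ♕ ♔ ♗ · ♖│1
  ─────────────────
  a b c d e f g h

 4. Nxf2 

  a b c d e f g h
  ─────────────────
8│♜ ♞ ♝ ♛ ♚ · ♞ ♜│8
7│♟ ♟ ♟ ♟ · ♟ ♟ ♟│7
6│· · · · ♟ · · ·│6
5│· · · · · · · ·│5
4│· · · · · · · ·│4
3│· · ♘ · · · · ·│3
2│♙ ♙ ♙ ♙ ♙ ♘ ♙ ♙│2
1│· ♖ ♗ ♕ ♔ ♗ · ♖│1
  ─────────────────
  a b c d e f g h


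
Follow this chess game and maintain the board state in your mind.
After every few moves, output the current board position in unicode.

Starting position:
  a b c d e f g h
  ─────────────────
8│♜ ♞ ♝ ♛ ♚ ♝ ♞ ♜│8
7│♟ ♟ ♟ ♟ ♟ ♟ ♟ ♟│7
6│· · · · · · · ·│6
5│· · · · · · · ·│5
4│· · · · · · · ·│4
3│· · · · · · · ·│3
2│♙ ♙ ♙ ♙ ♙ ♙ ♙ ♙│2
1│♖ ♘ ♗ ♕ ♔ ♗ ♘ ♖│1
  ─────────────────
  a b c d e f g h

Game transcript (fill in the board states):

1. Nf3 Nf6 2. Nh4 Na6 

  a b c d e f g h
  ─────────────────
8│♜ · ♝ ♛ ♚ ♝ · ♜│8
7│♟ ♟ ♟ ♟ ♟ ♟ ♟ ♟│7
6│♞ · · · · ♞ · ·│6
5│· · · · · · · ·│5
4│· · · · · · · ♘│4
3│· · · · · · · ·│3
2│♙ ♙ ♙ ♙ ♙ ♙ ♙ ♙│2
1│♖ ♘ ♗ ♕ ♔ ♗ · ♖│1
  ─────────────────
  a b c d e f g h

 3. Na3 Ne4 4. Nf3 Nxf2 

  a b c d e f g h
  ─────────────────
8│♜ · ♝ ♛ ♚ ♝ · ♜│8
7│♟ ♟ ♟ ♟ ♟ ♟ ♟ ♟│7
6│♞ · · · · · · ·│6
5│· · · · · · · ·│5
4│· · · · · · · ·│4
3│♘ · · · · ♘ · ·│3
2│♙ ♙ ♙ ♙ ♙ ♞ ♙ ♙│2
1│♖ · ♗ ♕ ♔ ♗ · ♖│1
  ─────────────────
  a b c d e f g h

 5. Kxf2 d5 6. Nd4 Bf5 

  a b c d e f g h
  ─────────────────
8│♜ · · ♛ ♚ ♝ · ♜│8
7│♟ ♟ ♟ · ♟ ♟ ♟ ♟│7
6│♞ · · · · · · ·│6
5│· · · ♟ · ♝ · ·│5
4│· · · ♘ · · · ·│4
3│♘ · · · · · · ·│3
2│♙ ♙ ♙ ♙ ♙ ♔ ♙ ♙│2
1│♖ · ♗ ♕ · ♗ · ♖│1
  ─────────────────
  a b c d e f g h

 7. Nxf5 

  a b c d e f g h
  ─────────────────
8│♜ · · ♛ ♚ ♝ · ♜│8
7│♟ ♟ ♟ · ♟ ♟ ♟ ♟│7
6│♞ · · · · · · ·│6
5│· · · ♟ · ♘ · ·│5
4│· · · · · · · ·│4
3│♘ · · · · · · ·│3
2│♙ ♙ ♙ ♙ ♙ ♔ ♙ ♙│2
1│♖ · ♗ ♕ · ♗ · ♖│1
  ─────────────────
  a b c d e f g h


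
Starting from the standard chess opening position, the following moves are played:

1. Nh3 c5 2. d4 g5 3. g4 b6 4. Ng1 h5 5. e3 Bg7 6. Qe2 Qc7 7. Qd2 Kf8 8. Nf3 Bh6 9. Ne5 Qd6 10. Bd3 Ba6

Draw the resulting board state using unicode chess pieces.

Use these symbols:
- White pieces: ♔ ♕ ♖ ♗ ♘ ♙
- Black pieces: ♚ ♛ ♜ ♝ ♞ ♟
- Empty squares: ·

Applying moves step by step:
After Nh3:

♜ ♞ ♝ ♛ ♚ ♝ ♞ ♜
♟ ♟ ♟ ♟ ♟ ♟ ♟ ♟
· · · · · · · ·
· · · · · · · ·
· · · · · · · ·
· · · · · · · ♘
♙ ♙ ♙ ♙ ♙ ♙ ♙ ♙
♖ ♘ ♗ ♕ ♔ ♗ · ♖


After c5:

♜ ♞ ♝ ♛ ♚ ♝ ♞ ♜
♟ ♟ · ♟ ♟ ♟ ♟ ♟
· · · · · · · ·
· · ♟ · · · · ·
· · · · · · · ·
· · · · · · · ♘
♙ ♙ ♙ ♙ ♙ ♙ ♙ ♙
♖ ♘ ♗ ♕ ♔ ♗ · ♖


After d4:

♜ ♞ ♝ ♛ ♚ ♝ ♞ ♜
♟ ♟ · ♟ ♟ ♟ ♟ ♟
· · · · · · · ·
· · ♟ · · · · ·
· · · ♙ · · · ·
· · · · · · · ♘
♙ ♙ ♙ · ♙ ♙ ♙ ♙
♖ ♘ ♗ ♕ ♔ ♗ · ♖


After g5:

♜ ♞ ♝ ♛ ♚ ♝ ♞ ♜
♟ ♟ · ♟ ♟ ♟ · ♟
· · · · · · · ·
· · ♟ · · · ♟ ·
· · · ♙ · · · ·
· · · · · · · ♘
♙ ♙ ♙ · ♙ ♙ ♙ ♙
♖ ♘ ♗ ♕ ♔ ♗ · ♖


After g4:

♜ ♞ ♝ ♛ ♚ ♝ ♞ ♜
♟ ♟ · ♟ ♟ ♟ · ♟
· · · · · · · ·
· · ♟ · · · ♟ ·
· · · ♙ · · ♙ ·
· · · · · · · ♘
♙ ♙ ♙ · ♙ ♙ · ♙
♖ ♘ ♗ ♕ ♔ ♗ · ♖


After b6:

♜ ♞ ♝ ♛ ♚ ♝ ♞ ♜
♟ · · ♟ ♟ ♟ · ♟
· ♟ · · · · · ·
· · ♟ · · · ♟ ·
· · · ♙ · · ♙ ·
· · · · · · · ♘
♙ ♙ ♙ · ♙ ♙ · ♙
♖ ♘ ♗ ♕ ♔ ♗ · ♖


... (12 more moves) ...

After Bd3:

♜ ♞ ♝ · · ♚ ♞ ♜
♟ · · ♟ ♟ ♟ · ·
· ♟ · ♛ · · · ♝
· · ♟ · ♘ · ♟ ♟
· · · ♙ · · ♙ ·
· · · ♗ ♙ · · ·
♙ ♙ ♙ ♕ · ♙ · ♙
♖ ♘ ♗ · ♔ · · ♖


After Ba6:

♜ ♞ · · · ♚ ♞ ♜
♟ · · ♟ ♟ ♟ · ·
♝ ♟ · ♛ · · · ♝
· · ♟ · ♘ · ♟ ♟
· · · ♙ · · ♙ ·
· · · ♗ ♙ · · ·
♙ ♙ ♙ ♕ · ♙ · ♙
♖ ♘ ♗ · ♔ · · ♖



  a b c d e f g h
  ─────────────────
8│♜ ♞ · · · ♚ ♞ ♜│8
7│♟ · · ♟ ♟ ♟ · ·│7
6│♝ ♟ · ♛ · · · ♝│6
5│· · ♟ · ♘ · ♟ ♟│5
4│· · · ♙ · · ♙ ·│4
3│· · · ♗ ♙ · · ·│3
2│♙ ♙ ♙ ♕ · ♙ · ♙│2
1│♖ ♘ ♗ · ♔ · · ♖│1
  ─────────────────
  a b c d e f g h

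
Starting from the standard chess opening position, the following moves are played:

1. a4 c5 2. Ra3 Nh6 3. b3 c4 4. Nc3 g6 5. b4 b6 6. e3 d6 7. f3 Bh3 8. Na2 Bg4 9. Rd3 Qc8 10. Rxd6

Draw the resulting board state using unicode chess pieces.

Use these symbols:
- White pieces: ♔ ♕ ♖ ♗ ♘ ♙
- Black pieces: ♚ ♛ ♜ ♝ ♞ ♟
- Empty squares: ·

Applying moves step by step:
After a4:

♜ ♞ ♝ ♛ ♚ ♝ ♞ ♜
♟ ♟ ♟ ♟ ♟ ♟ ♟ ♟
· · · · · · · ·
· · · · · · · ·
♙ · · · · · · ·
· · · · · · · ·
· ♙ ♙ ♙ ♙ ♙ ♙ ♙
♖ ♘ ♗ ♕ ♔ ♗ ♘ ♖


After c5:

♜ ♞ ♝ ♛ ♚ ♝ ♞ ♜
♟ ♟ · ♟ ♟ ♟ ♟ ♟
· · · · · · · ·
· · ♟ · · · · ·
♙ · · · · · · ·
· · · · · · · ·
· ♙ ♙ ♙ ♙ ♙ ♙ ♙
♖ ♘ ♗ ♕ ♔ ♗ ♘ ♖


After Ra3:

♜ ♞ ♝ ♛ ♚ ♝ ♞ ♜
♟ ♟ · ♟ ♟ ♟ ♟ ♟
· · · · · · · ·
· · ♟ · · · · ·
♙ · · · · · · ·
♖ · · · · · · ·
· ♙ ♙ ♙ ♙ ♙ ♙ ♙
· ♘ ♗ ♕ ♔ ♗ ♘ ♖


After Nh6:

♜ ♞ ♝ ♛ ♚ ♝ · ♜
♟ ♟ · ♟ ♟ ♟ ♟ ♟
· · · · · · · ♞
· · ♟ · · · · ·
♙ · · · · · · ·
♖ · · · · · · ·
· ♙ ♙ ♙ ♙ ♙ ♙ ♙
· ♘ ♗ ♕ ♔ ♗ ♘ ♖


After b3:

♜ ♞ ♝ ♛ ♚ ♝ · ♜
♟ ♟ · ♟ ♟ ♟ ♟ ♟
· · · · · · · ♞
· · ♟ · · · · ·
♙ · · · · · · ·
♖ ♙ · · · · · ·
· · ♙ ♙ ♙ ♙ ♙ ♙
· ♘ ♗ ♕ ♔ ♗ ♘ ♖


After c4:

♜ ♞ ♝ ♛ ♚ ♝ · ♜
♟ ♟ · ♟ ♟ ♟ ♟ ♟
· · · · · · · ♞
· · · · · · · ·
♙ · ♟ · · · · ·
♖ ♙ · · · · · ·
· · ♙ ♙ ♙ ♙ ♙ ♙
· ♘ ♗ ♕ ♔ ♗ ♘ ♖


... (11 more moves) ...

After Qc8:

♜ ♞ ♛ · ♚ ♝ · ♜
♟ · · · ♟ ♟ · ♟
· ♟ · ♟ · · ♟ ♞
· · · · · · · ·
♙ ♙ ♟ · · · ♝ ·
· · · ♖ ♙ ♙ · ·
♘ · ♙ ♙ · · ♙ ♙
· · ♗ ♕ ♔ ♗ ♘ ♖


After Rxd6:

♜ ♞ ♛ · ♚ ♝ · ♜
♟ · · · ♟ ♟ · ♟
· ♟ · ♖ · · ♟ ♞
· · · · · · · ·
♙ ♙ ♟ · · · ♝ ·
· · · · ♙ ♙ · ·
♘ · ♙ ♙ · · ♙ ♙
· · ♗ ♕ ♔ ♗ ♘ ♖



  a b c d e f g h
  ─────────────────
8│♜ ♞ ♛ · ♚ ♝ · ♜│8
7│♟ · · · ♟ ♟ · ♟│7
6│· ♟ · ♖ · · ♟ ♞│6
5│· · · · · · · ·│5
4│♙ ♙ ♟ · · · ♝ ·│4
3│· · · · ♙ ♙ · ·│3
2│♘ · ♙ ♙ · · ♙ ♙│2
1│· · ♗ ♕ ♔ ♗ ♘ ♖│1
  ─────────────────
  a b c d e f g h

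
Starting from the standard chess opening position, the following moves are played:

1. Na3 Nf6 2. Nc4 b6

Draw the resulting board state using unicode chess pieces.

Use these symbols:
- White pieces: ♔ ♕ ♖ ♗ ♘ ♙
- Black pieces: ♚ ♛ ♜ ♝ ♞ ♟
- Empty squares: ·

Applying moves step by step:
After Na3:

♜ ♞ ♝ ♛ ♚ ♝ ♞ ♜
♟ ♟ ♟ ♟ ♟ ♟ ♟ ♟
· · · · · · · ·
· · · · · · · ·
· · · · · · · ·
♘ · · · · · · ·
♙ ♙ ♙ ♙ ♙ ♙ ♙ ♙
♖ · ♗ ♕ ♔ ♗ ♘ ♖


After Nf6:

♜ ♞ ♝ ♛ ♚ ♝ · ♜
♟ ♟ ♟ ♟ ♟ ♟ ♟ ♟
· · · · · ♞ · ·
· · · · · · · ·
· · · · · · · ·
♘ · · · · · · ·
♙ ♙ ♙ ♙ ♙ ♙ ♙ ♙
♖ · ♗ ♕ ♔ ♗ ♘ ♖


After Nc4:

♜ ♞ ♝ ♛ ♚ ♝ · ♜
♟ ♟ ♟ ♟ ♟ ♟ ♟ ♟
· · · · · ♞ · ·
· · · · · · · ·
· · ♘ · · · · ·
· · · · · · · ·
♙ ♙ ♙ ♙ ♙ ♙ ♙ ♙
♖ · ♗ ♕ ♔ ♗ ♘ ♖


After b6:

♜ ♞ ♝ ♛ ♚ ♝ · ♜
♟ · ♟ ♟ ♟ ♟ ♟ ♟
· ♟ · · · ♞ · ·
· · · · · · · ·
· · ♘ · · · · ·
· · · · · · · ·
♙ ♙ ♙ ♙ ♙ ♙ ♙ ♙
♖ · ♗ ♕ ♔ ♗ ♘ ♖



  a b c d e f g h
  ─────────────────
8│♜ ♞ ♝ ♛ ♚ ♝ · ♜│8
7│♟ · ♟ ♟ ♟ ♟ ♟ ♟│7
6│· ♟ · · · ♞ · ·│6
5│· · · · · · · ·│5
4│· · ♘ · · · · ·│4
3│· · · · · · · ·│3
2│♙ ♙ ♙ ♙ ♙ ♙ ♙ ♙│2
1│♖ · ♗ ♕ ♔ ♗ ♘ ♖│1
  ─────────────────
  a b c d e f g h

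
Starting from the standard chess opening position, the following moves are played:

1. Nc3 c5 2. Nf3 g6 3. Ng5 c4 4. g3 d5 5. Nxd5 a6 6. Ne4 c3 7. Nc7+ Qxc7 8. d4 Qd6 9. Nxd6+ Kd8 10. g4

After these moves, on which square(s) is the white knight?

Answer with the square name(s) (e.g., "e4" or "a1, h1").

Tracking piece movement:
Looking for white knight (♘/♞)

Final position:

  a b c d e f g h
  ─────────────────
8│♜ ♞ ♝ ♚ · ♝ ♞ ♜│8
7│· ♟ · · ♟ ♟ · ♟│7
6│♟ · · ♘ · · ♟ ·│6
5│· · · · · · · ·│5
4│· · · ♙ · · ♙ ·│4
3│· · ♟ · · · · ·│3
2│♙ ♙ ♙ · ♙ ♙ · ♙│2
1│♖ · ♗ ♕ ♔ ♗ · ♖│1
  ─────────────────
  a b c d e f g h


d6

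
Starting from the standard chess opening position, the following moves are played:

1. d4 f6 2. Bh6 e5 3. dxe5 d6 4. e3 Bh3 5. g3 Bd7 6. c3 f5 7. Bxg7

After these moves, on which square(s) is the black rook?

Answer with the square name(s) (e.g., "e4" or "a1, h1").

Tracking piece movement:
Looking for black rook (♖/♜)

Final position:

  a b c d e f g h
  ─────────────────
8│♜ ♞ · ♛ ♚ ♝ ♞ ♜│8
7│♟ ♟ ♟ ♝ · · ♗ ♟│7
6│· · · ♟ · · · ·│6
5│· · · · ♙ ♟ · ·│5
4│· · · · · · · ·│4
3│· · ♙ · ♙ · ♙ ·│3
2│♙ ♙ · · · ♙ · ♙│2
1│♖ ♘ · ♕ ♔ ♗ ♘ ♖│1
  ─────────────────
  a b c d e f g h


a8, h8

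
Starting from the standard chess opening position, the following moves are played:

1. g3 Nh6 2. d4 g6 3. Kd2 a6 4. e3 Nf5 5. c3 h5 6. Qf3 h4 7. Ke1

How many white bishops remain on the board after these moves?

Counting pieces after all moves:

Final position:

  a b c d e f g h
  ─────────────────
8│♜ ♞ ♝ ♛ ♚ ♝ · ♜│8
7│· ♟ ♟ ♟ ♟ ♟ · ·│7
6│♟ · · · · · ♟ ·│6
5│· · · · · ♞ · ·│5
4│· · · ♙ · · · ♟│4
3│· · ♙ · ♙ ♕ ♙ ·│3
2│♙ ♙ · · · ♙ · ♙│2
1│♖ ♘ ♗ · ♔ ♗ ♘ ♖│1
  ─────────────────
  a b c d e f g h


2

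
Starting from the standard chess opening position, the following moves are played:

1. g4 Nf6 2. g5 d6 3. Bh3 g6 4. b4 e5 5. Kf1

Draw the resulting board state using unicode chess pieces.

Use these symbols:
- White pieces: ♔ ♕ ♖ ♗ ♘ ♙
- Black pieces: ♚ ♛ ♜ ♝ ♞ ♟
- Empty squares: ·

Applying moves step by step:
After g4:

♜ ♞ ♝ ♛ ♚ ♝ ♞ ♜
♟ ♟ ♟ ♟ ♟ ♟ ♟ ♟
· · · · · · · ·
· · · · · · · ·
· · · · · · ♙ ·
· · · · · · · ·
♙ ♙ ♙ ♙ ♙ ♙ · ♙
♖ ♘ ♗ ♕ ♔ ♗ ♘ ♖


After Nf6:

♜ ♞ ♝ ♛ ♚ ♝ · ♜
♟ ♟ ♟ ♟ ♟ ♟ ♟ ♟
· · · · · ♞ · ·
· · · · · · · ·
· · · · · · ♙ ·
· · · · · · · ·
♙ ♙ ♙ ♙ ♙ ♙ · ♙
♖ ♘ ♗ ♕ ♔ ♗ ♘ ♖


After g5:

♜ ♞ ♝ ♛ ♚ ♝ · ♜
♟ ♟ ♟ ♟ ♟ ♟ ♟ ♟
· · · · · ♞ · ·
· · · · · · ♙ ·
· · · · · · · ·
· · · · · · · ·
♙ ♙ ♙ ♙ ♙ ♙ · ♙
♖ ♘ ♗ ♕ ♔ ♗ ♘ ♖


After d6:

♜ ♞ ♝ ♛ ♚ ♝ · ♜
♟ ♟ ♟ · ♟ ♟ ♟ ♟
· · · ♟ · ♞ · ·
· · · · · · ♙ ·
· · · · · · · ·
· · · · · · · ·
♙ ♙ ♙ ♙ ♙ ♙ · ♙
♖ ♘ ♗ ♕ ♔ ♗ ♘ ♖


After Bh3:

♜ ♞ ♝ ♛ ♚ ♝ · ♜
♟ ♟ ♟ · ♟ ♟ ♟ ♟
· · · ♟ · ♞ · ·
· · · · · · ♙ ·
· · · · · · · ·
· · · · · · · ♗
♙ ♙ ♙ ♙ ♙ ♙ · ♙
♖ ♘ ♗ ♕ ♔ · ♘ ♖


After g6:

♜ ♞ ♝ ♛ ♚ ♝ · ♜
♟ ♟ ♟ · ♟ ♟ · ♟
· · · ♟ · ♞ ♟ ·
· · · · · · ♙ ·
· · · · · · · ·
· · · · · · · ♗
♙ ♙ ♙ ♙ ♙ ♙ · ♙
♖ ♘ ♗ ♕ ♔ · ♘ ♖


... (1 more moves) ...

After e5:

♜ ♞ ♝ ♛ ♚ ♝ · ♜
♟ ♟ ♟ · · ♟ · ♟
· · · ♟ · ♞ ♟ ·
· · · · ♟ · ♙ ·
· ♙ · · · · · ·
· · · · · · · ♗
♙ · ♙ ♙ ♙ ♙ · ♙
♖ ♘ ♗ ♕ ♔ · ♘ ♖


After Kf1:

♜ ♞ ♝ ♛ ♚ ♝ · ♜
♟ ♟ ♟ · · ♟ · ♟
· · · ♟ · ♞ ♟ ·
· · · · ♟ · ♙ ·
· ♙ · · · · · ·
· · · · · · · ♗
♙ · ♙ ♙ ♙ ♙ · ♙
♖ ♘ ♗ ♕ · ♔ ♘ ♖



  a b c d e f g h
  ─────────────────
8│♜ ♞ ♝ ♛ ♚ ♝ · ♜│8
7│♟ ♟ ♟ · · ♟ · ♟│7
6│· · · ♟ · ♞ ♟ ·│6
5│· · · · ♟ · ♙ ·│5
4│· ♙ · · · · · ·│4
3│· · · · · · · ♗│3
2│♙ · ♙ ♙ ♙ ♙ · ♙│2
1│♖ ♘ ♗ ♕ · ♔ ♘ ♖│1
  ─────────────────
  a b c d e f g h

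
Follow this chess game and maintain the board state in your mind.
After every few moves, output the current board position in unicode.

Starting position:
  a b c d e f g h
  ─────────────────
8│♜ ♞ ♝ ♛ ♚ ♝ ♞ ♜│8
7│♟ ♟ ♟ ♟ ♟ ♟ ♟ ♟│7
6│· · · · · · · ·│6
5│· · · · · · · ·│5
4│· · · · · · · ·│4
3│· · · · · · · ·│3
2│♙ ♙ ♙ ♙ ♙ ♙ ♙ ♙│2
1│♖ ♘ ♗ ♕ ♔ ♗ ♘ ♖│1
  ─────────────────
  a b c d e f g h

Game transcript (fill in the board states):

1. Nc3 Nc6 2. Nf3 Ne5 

  a b c d e f g h
  ─────────────────
8│♜ · ♝ ♛ ♚ ♝ ♞ ♜│8
7│♟ ♟ ♟ ♟ ♟ ♟ ♟ ♟│7
6│· · · · · · · ·│6
5│· · · · ♞ · · ·│5
4│· · · · · · · ·│4
3│· · ♘ · · ♘ · ·│3
2│♙ ♙ ♙ ♙ ♙ ♙ ♙ ♙│2
1│♖ · ♗ ♕ ♔ ♗ · ♖│1
  ─────────────────
  a b c d e f g h

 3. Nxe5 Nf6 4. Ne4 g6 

  a b c d e f g h
  ─────────────────
8│♜ · ♝ ♛ ♚ ♝ · ♜│8
7│♟ ♟ ♟ ♟ ♟ ♟ · ♟│7
6│· · · · · ♞ ♟ ·│6
5│· · · · ♘ · · ·│5
4│· · · · ♘ · · ·│4
3│· · · · · · · ·│3
2│♙ ♙ ♙ ♙ ♙ ♙ ♙ ♙│2
1│♖ · ♗ ♕ ♔ ♗ · ♖│1
  ─────────────────
  a b c d e f g h

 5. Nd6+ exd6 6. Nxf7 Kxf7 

  a b c d e f g h
  ─────────────────
8│♜ · ♝ ♛ · ♝ · ♜│8
7│♟ ♟ ♟ ♟ · ♚ · ♟│7
6│· · · ♟ · ♞ ♟ ·│6
5│· · · · · · · ·│5
4│· · · · · · · ·│4
3│· · · · · · · ·│3
2│♙ ♙ ♙ ♙ ♙ ♙ ♙ ♙│2
1│♖ · ♗ ♕ ♔ ♗ · ♖│1
  ─────────────────
  a b c d e f g h

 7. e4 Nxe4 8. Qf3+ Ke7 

  a b c d e f g h
  ─────────────────
8│♜ · ♝ ♛ · ♝ · ♜│8
7│♟ ♟ ♟ ♟ ♚ · · ♟│7
6│· · · ♟ · · ♟ ·│6
5│· · · · · · · ·│5
4│· · · · ♞ · · ·│4
3│· · · · · ♕ · ·│3
2│♙ ♙ ♙ ♙ · ♙ ♙ ♙│2
1│♖ · ♗ · ♔ ♗ · ♖│1
  ─────────────────
  a b c d e f g h

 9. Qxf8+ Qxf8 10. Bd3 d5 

  a b c d e f g h
  ─────────────────
8│♜ · ♝ · · ♛ · ♜│8
7│♟ ♟ ♟ ♟ ♚ · · ♟│7
6│· · · · · · ♟ ·│6
5│· · · ♟ · · · ·│5
4│· · · · ♞ · · ·│4
3│· · · ♗ · · · ·│3
2│♙ ♙ ♙ ♙ · ♙ ♙ ♙│2
1│♖ · ♗ · ♔ · · ♖│1
  ─────────────────
  a b c d e f g h



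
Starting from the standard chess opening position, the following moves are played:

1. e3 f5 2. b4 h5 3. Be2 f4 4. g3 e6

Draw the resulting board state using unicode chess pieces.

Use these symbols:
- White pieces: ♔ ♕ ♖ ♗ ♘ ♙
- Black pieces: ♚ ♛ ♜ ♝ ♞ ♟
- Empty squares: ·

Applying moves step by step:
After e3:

♜ ♞ ♝ ♛ ♚ ♝ ♞ ♜
♟ ♟ ♟ ♟ ♟ ♟ ♟ ♟
· · · · · · · ·
· · · · · · · ·
· · · · · · · ·
· · · · ♙ · · ·
♙ ♙ ♙ ♙ · ♙ ♙ ♙
♖ ♘ ♗ ♕ ♔ ♗ ♘ ♖


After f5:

♜ ♞ ♝ ♛ ♚ ♝ ♞ ♜
♟ ♟ ♟ ♟ ♟ · ♟ ♟
· · · · · · · ·
· · · · · ♟ · ·
· · · · · · · ·
· · · · ♙ · · ·
♙ ♙ ♙ ♙ · ♙ ♙ ♙
♖ ♘ ♗ ♕ ♔ ♗ ♘ ♖


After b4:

♜ ♞ ♝ ♛ ♚ ♝ ♞ ♜
♟ ♟ ♟ ♟ ♟ · ♟ ♟
· · · · · · · ·
· · · · · ♟ · ·
· ♙ · · · · · ·
· · · · ♙ · · ·
♙ · ♙ ♙ · ♙ ♙ ♙
♖ ♘ ♗ ♕ ♔ ♗ ♘ ♖


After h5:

♜ ♞ ♝ ♛ ♚ ♝ ♞ ♜
♟ ♟ ♟ ♟ ♟ · ♟ ·
· · · · · · · ·
· · · · · ♟ · ♟
· ♙ · · · · · ·
· · · · ♙ · · ·
♙ · ♙ ♙ · ♙ ♙ ♙
♖ ♘ ♗ ♕ ♔ ♗ ♘ ♖


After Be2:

♜ ♞ ♝ ♛ ♚ ♝ ♞ ♜
♟ ♟ ♟ ♟ ♟ · ♟ ·
· · · · · · · ·
· · · · · ♟ · ♟
· ♙ · · · · · ·
· · · · ♙ · · ·
♙ · ♙ ♙ ♗ ♙ ♙ ♙
♖ ♘ ♗ ♕ ♔ · ♘ ♖


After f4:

♜ ♞ ♝ ♛ ♚ ♝ ♞ ♜
♟ ♟ ♟ ♟ ♟ · ♟ ·
· · · · · · · ·
· · · · · · · ♟
· ♙ · · · ♟ · ·
· · · · ♙ · · ·
♙ · ♙ ♙ ♗ ♙ ♙ ♙
♖ ♘ ♗ ♕ ♔ · ♘ ♖


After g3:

♜ ♞ ♝ ♛ ♚ ♝ ♞ ♜
♟ ♟ ♟ ♟ ♟ · ♟ ·
· · · · · · · ·
· · · · · · · ♟
· ♙ · · · ♟ · ·
· · · · ♙ · ♙ ·
♙ · ♙ ♙ ♗ ♙ · ♙
♖ ♘ ♗ ♕ ♔ · ♘ ♖


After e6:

♜ ♞ ♝ ♛ ♚ ♝ ♞ ♜
♟ ♟ ♟ ♟ · · ♟ ·
· · · · ♟ · · ·
· · · · · · · ♟
· ♙ · · · ♟ · ·
· · · · ♙ · ♙ ·
♙ · ♙ ♙ ♗ ♙ · ♙
♖ ♘ ♗ ♕ ♔ · ♘ ♖



  a b c d e f g h
  ─────────────────
8│♜ ♞ ♝ ♛ ♚ ♝ ♞ ♜│8
7│♟ ♟ ♟ ♟ · · ♟ ·│7
6│· · · · ♟ · · ·│6
5│· · · · · · · ♟│5
4│· ♙ · · · ♟ · ·│4
3│· · · · ♙ · ♙ ·│3
2│♙ · ♙ ♙ ♗ ♙ · ♙│2
1│♖ ♘ ♗ ♕ ♔ · ♘ ♖│1
  ─────────────────
  a b c d e f g h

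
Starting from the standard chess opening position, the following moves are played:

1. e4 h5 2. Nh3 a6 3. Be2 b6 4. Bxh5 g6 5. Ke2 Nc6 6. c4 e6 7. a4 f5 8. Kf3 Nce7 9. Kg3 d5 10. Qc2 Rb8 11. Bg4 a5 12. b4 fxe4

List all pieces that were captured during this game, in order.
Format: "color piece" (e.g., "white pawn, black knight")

Tracking captures:
  Bxh5: captured black pawn
  fxe4: captured white pawn

black pawn, white pawn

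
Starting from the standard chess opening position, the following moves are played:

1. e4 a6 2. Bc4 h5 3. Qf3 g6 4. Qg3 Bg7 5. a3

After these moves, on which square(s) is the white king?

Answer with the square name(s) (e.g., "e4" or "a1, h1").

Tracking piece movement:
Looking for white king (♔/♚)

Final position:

  a b c d e f g h
  ─────────────────
8│♜ ♞ ♝ ♛ ♚ · ♞ ♜│8
7│· ♟ ♟ ♟ ♟ ♟ ♝ ·│7
6│♟ · · · · · ♟ ·│6
5│· · · · · · · ♟│5
4│· · ♗ · ♙ · · ·│4
3│♙ · · · · · ♕ ·│3
2│· ♙ ♙ ♙ · ♙ ♙ ♙│2
1│♖ ♘ ♗ · ♔ · ♘ ♖│1
  ─────────────────
  a b c d e f g h


e1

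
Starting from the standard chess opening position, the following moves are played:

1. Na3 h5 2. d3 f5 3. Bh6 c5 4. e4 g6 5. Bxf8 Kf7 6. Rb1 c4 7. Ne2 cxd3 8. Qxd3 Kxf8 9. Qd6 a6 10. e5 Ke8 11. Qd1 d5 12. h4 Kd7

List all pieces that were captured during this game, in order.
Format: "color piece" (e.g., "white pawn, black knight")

Tracking captures:
  Bxf8: captured black bishop
  cxd3: captured white pawn
  Qxd3: captured black pawn
  Kxf8: captured white bishop

black bishop, white pawn, black pawn, white bishop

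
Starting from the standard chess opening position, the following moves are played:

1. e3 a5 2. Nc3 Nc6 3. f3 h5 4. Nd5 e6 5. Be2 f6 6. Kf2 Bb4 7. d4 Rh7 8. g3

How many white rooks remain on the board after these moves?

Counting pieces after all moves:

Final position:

  a b c d e f g h
  ─────────────────
8│♜ · ♝ ♛ ♚ · ♞ ·│8
7│· ♟ ♟ ♟ · · ♟ ♜│7
6│· · ♞ · ♟ ♟ · ·│6
5│♟ · · ♘ · · · ♟│5
4│· ♝ · ♙ · · · ·│4
3│· · · · ♙ ♙ ♙ ·│3
2│♙ ♙ ♙ · ♗ ♔ · ♙│2
1│♖ · ♗ ♕ · · ♘ ♖│1
  ─────────────────
  a b c d e f g h


2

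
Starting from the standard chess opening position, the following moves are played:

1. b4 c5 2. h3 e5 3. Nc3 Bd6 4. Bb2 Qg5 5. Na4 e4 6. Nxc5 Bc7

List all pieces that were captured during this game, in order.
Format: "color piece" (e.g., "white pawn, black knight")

Tracking captures:
  Nxc5: captured black pawn

black pawn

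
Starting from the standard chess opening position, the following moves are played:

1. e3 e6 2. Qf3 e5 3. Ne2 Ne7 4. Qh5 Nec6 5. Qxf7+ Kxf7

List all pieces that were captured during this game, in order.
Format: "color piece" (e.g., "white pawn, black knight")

Tracking captures:
  Qxf7+: captured black pawn
  Kxf7: captured white queen

black pawn, white queen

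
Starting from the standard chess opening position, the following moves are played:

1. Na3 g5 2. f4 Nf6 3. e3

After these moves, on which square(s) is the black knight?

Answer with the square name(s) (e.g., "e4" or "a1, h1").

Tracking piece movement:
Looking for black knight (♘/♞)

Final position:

  a b c d e f g h
  ─────────────────
8│♜ ♞ ♝ ♛ ♚ ♝ · ♜│8
7│♟ ♟ ♟ ♟ ♟ ♟ · ♟│7
6│· · · · · ♞ · ·│6
5│· · · · · · ♟ ·│5
4│· · · · · ♙ · ·│4
3│♘ · · · ♙ · · ·│3
2│♙ ♙ ♙ ♙ · · ♙ ♙│2
1│♖ · ♗ ♕ ♔ ♗ ♘ ♖│1
  ─────────────────
  a b c d e f g h


b8, f6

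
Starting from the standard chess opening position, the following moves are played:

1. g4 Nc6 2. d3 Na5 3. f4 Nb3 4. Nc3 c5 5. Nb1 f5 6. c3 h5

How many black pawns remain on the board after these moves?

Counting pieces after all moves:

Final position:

  a b c d e f g h
  ─────────────────
8│♜ · ♝ ♛ ♚ ♝ ♞ ♜│8
7│♟ ♟ · ♟ ♟ · ♟ ·│7
6│· · · · · · · ·│6
5│· · ♟ · · ♟ · ♟│5
4│· · · · · ♙ ♙ ·│4
3│· ♞ ♙ ♙ · · · ·│3
2│♙ ♙ · · ♙ · · ♙│2
1│♖ ♘ ♗ ♕ ♔ ♗ ♘ ♖│1
  ─────────────────
  a b c d e f g h


8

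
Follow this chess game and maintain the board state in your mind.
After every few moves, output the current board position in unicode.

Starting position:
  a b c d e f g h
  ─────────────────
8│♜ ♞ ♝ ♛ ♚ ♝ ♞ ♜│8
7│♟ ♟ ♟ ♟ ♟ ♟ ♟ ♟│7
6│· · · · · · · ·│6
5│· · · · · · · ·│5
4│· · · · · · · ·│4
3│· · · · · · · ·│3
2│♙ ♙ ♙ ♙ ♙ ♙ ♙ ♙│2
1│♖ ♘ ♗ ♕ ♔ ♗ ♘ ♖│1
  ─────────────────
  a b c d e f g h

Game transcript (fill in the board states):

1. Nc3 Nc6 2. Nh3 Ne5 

  a b c d e f g h
  ─────────────────
8│♜ · ♝ ♛ ♚ ♝ ♞ ♜│8
7│♟ ♟ ♟ ♟ ♟ ♟ ♟ ♟│7
6│· · · · · · · ·│6
5│· · · · ♞ · · ·│5
4│· · · · · · · ·│4
3│· · ♘ · · · · ♘│3
2│♙ ♙ ♙ ♙ ♙ ♙ ♙ ♙│2
1│♖ · ♗ ♕ ♔ ♗ · ♖│1
  ─────────────────
  a b c d e f g h

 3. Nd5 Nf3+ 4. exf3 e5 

  a b c d e f g h
  ─────────────────
8│♜ · ♝ ♛ ♚ ♝ ♞ ♜│8
7│♟ ♟ ♟ ♟ · ♟ ♟ ♟│7
6│· · · · · · · ·│6
5│· · · ♘ ♟ · · ·│5
4│· · · · · · · ·│4
3│· · · · · ♙ · ♘│3
2│♙ ♙ ♙ ♙ · ♙ ♙ ♙│2
1│♖ · ♗ ♕ ♔ ♗ · ♖│1
  ─────────────────
  a b c d e f g h

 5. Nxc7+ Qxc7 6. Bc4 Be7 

  a b c d e f g h
  ─────────────────
8│♜ · ♝ · ♚ · ♞ ♜│8
7│♟ ♟ ♛ ♟ ♝ ♟ ♟ ♟│7
6│· · · · · · · ·│6
5│· · · · ♟ · · ·│5
4│· · ♗ · · · · ·│4
3│· · · · · ♙ · ♘│3
2│♙ ♙ ♙ ♙ · ♙ ♙ ♙│2
1│♖ · ♗ ♕ ♔ · · ♖│1
  ─────────────────
  a b c d e f g h

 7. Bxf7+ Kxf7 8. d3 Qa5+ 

  a b c d e f g h
  ─────────────────
8│♜ · ♝ · · · ♞ ♜│8
7│♟ ♟ · ♟ ♝ ♚ ♟ ♟│7
6│· · · · · · · ·│6
5│♛ · · · ♟ · · ·│5
4│· · · · · · · ·│4
3│· · · ♙ · ♙ · ♘│3
2│♙ ♙ ♙ · · ♙ ♙ ♙│2
1│♖ · ♗ ♕ ♔ · · ♖│1
  ─────────────────
  a b c d e f g h



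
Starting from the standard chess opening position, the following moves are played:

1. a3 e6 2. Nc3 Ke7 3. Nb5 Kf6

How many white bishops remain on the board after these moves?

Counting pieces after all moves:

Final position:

  a b c d e f g h
  ─────────────────
8│♜ ♞ ♝ ♛ · ♝ ♞ ♜│8
7│♟ ♟ ♟ ♟ · ♟ ♟ ♟│7
6│· · · · ♟ ♚ · ·│6
5│· ♘ · · · · · ·│5
4│· · · · · · · ·│4
3│♙ · · · · · · ·│3
2│· ♙ ♙ ♙ ♙ ♙ ♙ ♙│2
1│♖ · ♗ ♕ ♔ ♗ ♘ ♖│1
  ─────────────────
  a b c d e f g h


2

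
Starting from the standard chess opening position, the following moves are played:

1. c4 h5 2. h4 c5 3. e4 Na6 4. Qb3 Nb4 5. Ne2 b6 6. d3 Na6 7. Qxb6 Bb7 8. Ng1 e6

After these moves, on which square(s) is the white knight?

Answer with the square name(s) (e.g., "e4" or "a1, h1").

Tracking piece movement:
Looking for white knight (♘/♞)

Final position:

  a b c d e f g h
  ─────────────────
8│♜ · · ♛ ♚ ♝ ♞ ♜│8
7│♟ ♝ · ♟ · ♟ ♟ ·│7
6│♞ ♕ · · ♟ · · ·│6
5│· · ♟ · · · · ♟│5
4│· · ♙ · ♙ · · ♙│4
3│· · · ♙ · · · ·│3
2│♙ ♙ · · · ♙ ♙ ·│2
1│♖ ♘ ♗ · ♔ ♗ ♘ ♖│1
  ─────────────────
  a b c d e f g h


b1, g1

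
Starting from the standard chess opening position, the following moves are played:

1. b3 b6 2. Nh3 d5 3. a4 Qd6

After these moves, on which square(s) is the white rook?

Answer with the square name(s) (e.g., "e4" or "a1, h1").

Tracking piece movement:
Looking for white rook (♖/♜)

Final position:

  a b c d e f g h
  ─────────────────
8│♜ ♞ ♝ · ♚ ♝ ♞ ♜│8
7│♟ · ♟ · ♟ ♟ ♟ ♟│7
6│· ♟ · ♛ · · · ·│6
5│· · · ♟ · · · ·│5
4│♙ · · · · · · ·│4
3│· ♙ · · · · · ♘│3
2│· · ♙ ♙ ♙ ♙ ♙ ♙│2
1│♖ ♘ ♗ ♕ ♔ ♗ · ♖│1
  ─────────────────
  a b c d e f g h


a1, h1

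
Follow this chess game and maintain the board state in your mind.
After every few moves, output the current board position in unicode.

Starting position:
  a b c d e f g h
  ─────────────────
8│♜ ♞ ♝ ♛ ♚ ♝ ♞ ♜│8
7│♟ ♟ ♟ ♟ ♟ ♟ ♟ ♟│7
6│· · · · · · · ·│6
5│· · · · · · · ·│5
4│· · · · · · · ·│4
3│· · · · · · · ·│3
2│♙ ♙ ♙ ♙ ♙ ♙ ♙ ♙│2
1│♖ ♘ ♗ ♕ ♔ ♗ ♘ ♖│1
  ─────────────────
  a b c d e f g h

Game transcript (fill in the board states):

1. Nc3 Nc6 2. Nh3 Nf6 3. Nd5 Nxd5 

  a b c d e f g h
  ─────────────────
8│♜ · ♝ ♛ ♚ ♝ · ♜│8
7│♟ ♟ ♟ ♟ ♟ ♟ ♟ ♟│7
6│· · ♞ · · · · ·│6
5│· · · ♞ · · · ·│5
4│· · · · · · · ·│4
3│· · · · · · · ♘│3
2│♙ ♙ ♙ ♙ ♙ ♙ ♙ ♙│2
1│♖ · ♗ ♕ ♔ ♗ · ♖│1
  ─────────────────
  a b c d e f g h

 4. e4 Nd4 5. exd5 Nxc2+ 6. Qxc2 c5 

  a b c d e f g h
  ─────────────────
8│♜ · ♝ ♛ ♚ ♝ · ♜│8
7│♟ ♟ · ♟ ♟ ♟ ♟ ♟│7
6│· · · · · · · ·│6
5│· · ♟ ♙ · · · ·│5
4│· · · · · · · ·│4
3│· · · · · · · ♘│3
2│♙ ♙ ♕ ♙ · ♙ ♙ ♙│2
1│♖ · ♗ · ♔ ♗ · ♖│1
  ─────────────────
  a b c d e f g h

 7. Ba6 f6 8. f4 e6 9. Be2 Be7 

  a b c d e f g h
  ─────────────────
8│♜ · ♝ ♛ ♚ · · ♜│8
7│♟ ♟ · ♟ ♝ · ♟ ♟│7
6│· · · · ♟ ♟ · ·│6
5│· · ♟ ♙ · · · ·│5
4│· · · · · ♙ · ·│4
3│· · · · · · · ♘│3
2│♙ ♙ ♕ ♙ ♗ · ♙ ♙│2
1│♖ · ♗ · ♔ · · ♖│1
  ─────────────────
  a b c d e f g h

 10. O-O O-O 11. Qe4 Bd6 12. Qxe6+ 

  a b c d e f g h
  ─────────────────
8│♜ · ♝ ♛ · ♜ ♚ ·│8
7│♟ ♟ · ♟ · · ♟ ♟│7
6│· · · ♝ ♕ ♟ · ·│6
5│· · ♟ ♙ · · · ·│5
4│· · · · · ♙ · ·│4
3│· · · · · · · ♘│3
2│♙ ♙ · ♙ ♗ · ♙ ♙│2
1│♖ · ♗ · · ♖ ♔ ·│1
  ─────────────────
  a b c d e f g h


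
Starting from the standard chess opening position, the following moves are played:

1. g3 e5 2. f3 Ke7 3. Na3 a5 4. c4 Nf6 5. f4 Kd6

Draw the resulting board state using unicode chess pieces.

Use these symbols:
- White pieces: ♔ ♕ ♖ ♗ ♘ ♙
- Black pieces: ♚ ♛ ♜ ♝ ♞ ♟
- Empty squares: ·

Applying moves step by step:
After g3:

♜ ♞ ♝ ♛ ♚ ♝ ♞ ♜
♟ ♟ ♟ ♟ ♟ ♟ ♟ ♟
· · · · · · · ·
· · · · · · · ·
· · · · · · · ·
· · · · · · ♙ ·
♙ ♙ ♙ ♙ ♙ ♙ · ♙
♖ ♘ ♗ ♕ ♔ ♗ ♘ ♖


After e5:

♜ ♞ ♝ ♛ ♚ ♝ ♞ ♜
♟ ♟ ♟ ♟ · ♟ ♟ ♟
· · · · · · · ·
· · · · ♟ · · ·
· · · · · · · ·
· · · · · · ♙ ·
♙ ♙ ♙ ♙ ♙ ♙ · ♙
♖ ♘ ♗ ♕ ♔ ♗ ♘ ♖


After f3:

♜ ♞ ♝ ♛ ♚ ♝ ♞ ♜
♟ ♟ ♟ ♟ · ♟ ♟ ♟
· · · · · · · ·
· · · · ♟ · · ·
· · · · · · · ·
· · · · · ♙ ♙ ·
♙ ♙ ♙ ♙ ♙ · · ♙
♖ ♘ ♗ ♕ ♔ ♗ ♘ ♖


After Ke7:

♜ ♞ ♝ ♛ · ♝ ♞ ♜
♟ ♟ ♟ ♟ ♚ ♟ ♟ ♟
· · · · · · · ·
· · · · ♟ · · ·
· · · · · · · ·
· · · · · ♙ ♙ ·
♙ ♙ ♙ ♙ ♙ · · ♙
♖ ♘ ♗ ♕ ♔ ♗ ♘ ♖


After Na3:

♜ ♞ ♝ ♛ · ♝ ♞ ♜
♟ ♟ ♟ ♟ ♚ ♟ ♟ ♟
· · · · · · · ·
· · · · ♟ · · ·
· · · · · · · ·
♘ · · · · ♙ ♙ ·
♙ ♙ ♙ ♙ ♙ · · ♙
♖ · ♗ ♕ ♔ ♗ ♘ ♖


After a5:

♜ ♞ ♝ ♛ · ♝ ♞ ♜
· ♟ ♟ ♟ ♚ ♟ ♟ ♟
· · · · · · · ·
♟ · · · ♟ · · ·
· · · · · · · ·
♘ · · · · ♙ ♙ ·
♙ ♙ ♙ ♙ ♙ · · ♙
♖ · ♗ ♕ ♔ ♗ ♘ ♖


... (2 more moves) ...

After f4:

♜ ♞ ♝ ♛ · ♝ · ♜
· ♟ ♟ ♟ ♚ ♟ ♟ ♟
· · · · · ♞ · ·
♟ · · · ♟ · · ·
· · ♙ · · ♙ · ·
♘ · · · · · ♙ ·
♙ ♙ · ♙ ♙ · · ♙
♖ · ♗ ♕ ♔ ♗ ♘ ♖


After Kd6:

♜ ♞ ♝ ♛ · ♝ · ♜
· ♟ ♟ ♟ · ♟ ♟ ♟
· · · ♚ · ♞ · ·
♟ · · · ♟ · · ·
· · ♙ · · ♙ · ·
♘ · · · · · ♙ ·
♙ ♙ · ♙ ♙ · · ♙
♖ · ♗ ♕ ♔ ♗ ♘ ♖



  a b c d e f g h
  ─────────────────
8│♜ ♞ ♝ ♛ · ♝ · ♜│8
7│· ♟ ♟ ♟ · ♟ ♟ ♟│7
6│· · · ♚ · ♞ · ·│6
5│♟ · · · ♟ · · ·│5
4│· · ♙ · · ♙ · ·│4
3│♘ · · · · · ♙ ·│3
2│♙ ♙ · ♙ ♙ · · ♙│2
1│♖ · ♗ ♕ ♔ ♗ ♘ ♖│1
  ─────────────────
  a b c d e f g h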